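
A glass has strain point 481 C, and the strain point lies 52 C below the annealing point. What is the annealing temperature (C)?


T_anneal = T_strain + gap:
  T_anneal = 481 + 52 = 533 C

533 C


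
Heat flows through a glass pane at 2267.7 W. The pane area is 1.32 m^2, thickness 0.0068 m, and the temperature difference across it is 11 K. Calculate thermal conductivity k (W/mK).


Fourier's law rearranged: k = Q * t / (A * dT)
  Numerator = 2267.7 * 0.0068 = 15.42036
  Denominator = 1.32 * 11 = 14.52
  k = 15.42036 / 14.52 = 1.062 W/mK

1.062 W/mK


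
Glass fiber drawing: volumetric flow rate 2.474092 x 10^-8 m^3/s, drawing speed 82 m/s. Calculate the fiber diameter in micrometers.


Cross-sectional area from continuity:
  A = Q / v = 2.474092 x 10^-8 / 82 = 3.017185 x 10^-10 m^2
Diameter from circular cross-section:
  d = sqrt(4A / pi) * 10^6 (m -> um)
  d = sqrt(4 * 3.017185 x 10^-10 / pi) * 10^6 = 19.6 um

19.6 um


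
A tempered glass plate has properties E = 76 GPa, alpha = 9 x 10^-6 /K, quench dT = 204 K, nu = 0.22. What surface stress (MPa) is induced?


Tempering stress: sigma = E * alpha * dT / (1 - nu)
  E (MPa) = 76 * 1000 = 76000
  Numerator = 76000 * (9 x 10^-6) * 204 = 139.536
  Denominator = 1 - 0.22 = 0.78
  sigma = 139.536 / 0.78 = 178.9 MPa

178.9 MPa


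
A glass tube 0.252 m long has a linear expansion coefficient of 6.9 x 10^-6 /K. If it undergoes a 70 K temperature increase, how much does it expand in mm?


Thermal expansion formula: dL = alpha * L0 * dT
  dL = (6.9 x 10^-6) * 0.252 * 70 = 0.00012172 m
Convert to mm: 0.00012172 * 1000 = 0.1217 mm

0.1217 mm


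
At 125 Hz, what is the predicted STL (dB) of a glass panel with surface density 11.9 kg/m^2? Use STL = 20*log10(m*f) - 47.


Mass law: STL = 20 * log10(m * f) - 47
  m * f = 11.9 * 125 = 1487.5
  log10(1487.5) = 3.17246
  STL = 20 * 3.17246 - 47 = 63.4492 - 47 = 16.4 dB

16.4 dB


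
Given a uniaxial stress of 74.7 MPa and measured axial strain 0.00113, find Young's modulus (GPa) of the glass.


Young's modulus: E = stress / strain
  E = 74.7 MPa / 0.00113 = 66106.19 MPa
Convert to GPa: 66106.19 / 1000 = 66.11 GPa

66.11 GPa


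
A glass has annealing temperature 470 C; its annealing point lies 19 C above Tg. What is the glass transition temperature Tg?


Rearrange T_anneal = Tg + offset for Tg:
  Tg = T_anneal - offset = 470 - 19 = 451 C

451 C


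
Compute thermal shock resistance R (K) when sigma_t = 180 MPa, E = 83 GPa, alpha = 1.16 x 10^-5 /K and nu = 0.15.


Thermal shock resistance: R = sigma * (1 - nu) / (E * alpha)
  Numerator = 180 * (1 - 0.15) = 153.0
  Denominator = 83 * 1000 * (1.16 x 10^-5) = 0.9628
  R = 153.0 / 0.9628 = 158.9 K

158.9 K


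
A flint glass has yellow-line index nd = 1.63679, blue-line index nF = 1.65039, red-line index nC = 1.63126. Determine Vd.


Abbe number formula: Vd = (nd - 1) / (nF - nC)
  nd - 1 = 1.63679 - 1 = 0.63679
  nF - nC = 1.65039 - 1.63126 = 0.01913
  Vd = 0.63679 / 0.01913 = 33.29

33.29


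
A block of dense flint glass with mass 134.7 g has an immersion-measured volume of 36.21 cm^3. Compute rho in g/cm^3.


Use the definition of density:
  rho = mass / volume
  rho = 134.7 / 36.21 = 3.72 g/cm^3

3.72 g/cm^3


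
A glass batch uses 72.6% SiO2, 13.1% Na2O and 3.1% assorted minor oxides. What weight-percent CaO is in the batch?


Pieces sum to 100%:
  CaO = 100 - (SiO2 + Na2O + others)
  CaO = 100 - (72.6 + 13.1 + 3.1) = 11.2%

11.2%


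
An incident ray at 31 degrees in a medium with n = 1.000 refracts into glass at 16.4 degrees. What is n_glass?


Apply Snell's law: n1 * sin(theta1) = n2 * sin(theta2)
  n2 = n1 * sin(theta1) / sin(theta2)
  sin(31) = 0.515038
  sin(16.4) = 0.282341
  n2 = 1.000 * 0.515038 / 0.282341 = 1.8242

1.8242


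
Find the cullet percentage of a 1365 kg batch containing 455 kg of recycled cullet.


Cullet ratio = (cullet mass / total batch mass) * 100
  Ratio = 455 / 1365 * 100 = 33.33%

33.33%


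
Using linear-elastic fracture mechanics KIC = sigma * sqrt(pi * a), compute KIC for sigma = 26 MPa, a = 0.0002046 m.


Fracture toughness: KIC = sigma * sqrt(pi * a)
  pi * a = pi * 0.0002046 = 0.00064277
  sqrt(pi * a) = 0.025353
  KIC = 26 * 0.025353 = 0.659 MPa*sqrt(m)

0.659 MPa*sqrt(m)


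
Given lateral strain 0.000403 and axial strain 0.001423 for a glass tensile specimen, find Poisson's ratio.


Poisson's ratio: nu = lateral strain / axial strain
  nu = 0.000403 / 0.001423 = 0.2832

0.2832


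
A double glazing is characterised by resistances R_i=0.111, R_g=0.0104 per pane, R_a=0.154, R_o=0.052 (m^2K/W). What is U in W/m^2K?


Total thermal resistance (series):
  R_total = R_in + R_glass + R_air + R_glass + R_out
  R_total = 0.111 + 0.0104 + 0.154 + 0.0104 + 0.052 = 0.3378 m^2K/W
U-value = 1 / R_total = 1 / 0.3378 = 2.96 W/m^2K

2.96 W/m^2K


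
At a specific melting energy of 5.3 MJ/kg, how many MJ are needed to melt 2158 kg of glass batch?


Total energy = mass * specific energy
  E = 2158 * 5.3 = 11437.4 MJ

11437.4 MJ


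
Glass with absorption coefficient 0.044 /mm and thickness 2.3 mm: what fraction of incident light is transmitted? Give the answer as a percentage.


Beer-Lambert law: T = exp(-alpha * thickness)
  exponent = -0.044 * 2.3 = -0.1012
  T = exp(-0.1012) = 0.9038
  Percentage = 0.9038 * 100 = 90.38%

90.38%


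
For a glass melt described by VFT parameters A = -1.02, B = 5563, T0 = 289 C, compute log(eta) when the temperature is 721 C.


VFT equation: log(eta) = A + B / (T - T0)
  T - T0 = 721 - 289 = 432
  B / (T - T0) = 5563 / 432 = 12.877
  log(eta) = -1.02 + 12.877 = 11.857

11.857


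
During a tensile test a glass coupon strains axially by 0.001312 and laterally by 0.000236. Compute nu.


Poisson's ratio: nu = lateral strain / axial strain
  nu = 0.000236 / 0.001312 = 0.1799

0.1799


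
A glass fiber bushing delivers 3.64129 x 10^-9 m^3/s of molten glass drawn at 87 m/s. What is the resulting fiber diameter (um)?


Cross-sectional area from continuity:
  A = Q / v = 3.64129 x 10^-9 / 87 = 4.185391 x 10^-11 m^2
Diameter from circular cross-section:
  d = sqrt(4A / pi) * 10^6 (m -> um)
  d = sqrt(4 * 4.185391 x 10^-11 / pi) * 10^6 = 7.3 um

7.3 um


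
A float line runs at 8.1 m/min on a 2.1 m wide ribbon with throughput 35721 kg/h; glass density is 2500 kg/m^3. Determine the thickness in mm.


Ribbon cross-section from mass balance:
  Volume rate = throughput / density = 35721 / 2500 = 14.2884 m^3/h
  thickness = volume rate / (speed * 60 * width), i.e.
  thickness = throughput / (60 * speed * width * density) * 1000
  thickness = 35721 / (60 * 8.1 * 2.1 * 2500) * 1000 = 14.0 mm

14.0 mm


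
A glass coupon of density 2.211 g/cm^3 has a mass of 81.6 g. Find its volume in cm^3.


Rearrange rho = m / V:
  V = m / rho
  V = 81.6 / 2.211 = 36.906 cm^3

36.906 cm^3


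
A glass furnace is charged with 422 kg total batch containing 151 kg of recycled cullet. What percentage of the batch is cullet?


Cullet ratio = (cullet mass / total batch mass) * 100
  Ratio = 151 / 422 * 100 = 35.78%

35.78%


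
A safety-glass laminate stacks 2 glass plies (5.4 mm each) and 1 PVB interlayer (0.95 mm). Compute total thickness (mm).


Total thickness = glass contribution + PVB contribution
  Glass: 2 * 5.4 = 10.8 mm
  PVB: 1 * 0.95 = 0.95 mm
  Total = 10.8 + 0.95 = 11.75 mm

11.75 mm


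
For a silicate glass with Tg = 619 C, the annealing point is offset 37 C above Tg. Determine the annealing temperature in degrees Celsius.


The annealing temperature is Tg plus the offset:
  T_anneal = 619 + 37 = 656 C

656 C


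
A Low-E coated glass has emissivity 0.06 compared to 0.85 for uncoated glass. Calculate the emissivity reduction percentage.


Percentage reduction = (1 - coated/uncoated) * 100
  Ratio = 0.06 / 0.85 = 0.0706
  Reduction = (1 - 0.0706) * 100 = 92.9%

92.9%


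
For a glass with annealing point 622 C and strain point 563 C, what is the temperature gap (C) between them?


Gap = T_anneal - T_strain:
  gap = 622 - 563 = 59 C

59 C


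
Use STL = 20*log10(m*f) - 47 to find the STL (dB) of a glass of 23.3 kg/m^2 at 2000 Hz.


Mass law: STL = 20 * log10(m * f) - 47
  m * f = 23.3 * 2000 = 46600
  log10(46600) = 4.66839
  STL = 20 * 4.66839 - 47 = 93.3678 - 47 = 46.4 dB

46.4 dB


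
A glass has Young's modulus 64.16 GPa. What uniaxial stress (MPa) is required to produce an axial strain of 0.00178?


Rearrange E = sigma / epsilon:
  sigma = E * epsilon
  E (MPa) = 64.16 * 1000 = 64160
  sigma = 64160 * 0.00178 = 114.2 MPa

114.2 MPa


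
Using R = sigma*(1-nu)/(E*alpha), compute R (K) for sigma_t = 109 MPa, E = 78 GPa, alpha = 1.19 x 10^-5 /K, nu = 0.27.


Thermal shock resistance: R = sigma * (1 - nu) / (E * alpha)
  Numerator = 109 * (1 - 0.27) = 79.57
  Denominator = 78 * 1000 * (1.19 x 10^-5) = 0.9282
  R = 79.57 / 0.9282 = 85.7 K

85.7 K


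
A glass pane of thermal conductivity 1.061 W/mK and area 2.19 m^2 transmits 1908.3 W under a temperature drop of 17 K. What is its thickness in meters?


Fourier's law: t = k * A * dT / Q
  t = 1.061 * 2.19 * 17 / 1908.3
  t = 39.50103 / 1908.3 = 0.0207 m

0.0207 m


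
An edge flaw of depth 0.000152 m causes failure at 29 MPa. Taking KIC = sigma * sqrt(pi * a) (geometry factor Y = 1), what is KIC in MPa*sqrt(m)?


Fracture toughness: KIC = sigma * sqrt(pi * a)
  pi * a = pi * 0.000152 = 0.000477522
  sqrt(pi * a) = 0.021852
  KIC = 29 * 0.021852 = 0.634 MPa*sqrt(m)

0.634 MPa*sqrt(m)


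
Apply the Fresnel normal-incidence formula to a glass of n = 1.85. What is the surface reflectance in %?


Fresnel reflectance at normal incidence:
  R = ((n - 1)/(n + 1))^2
  (n - 1)/(n + 1) = (1.85 - 1)/(1.85 + 1) = 0.298246
  R = 0.298246^2 = 0.0889507
  R(%) = 0.0889507 * 100 = 8.895%

8.895%


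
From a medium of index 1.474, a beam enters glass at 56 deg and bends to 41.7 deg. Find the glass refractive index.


Apply Snell's law: n1 * sin(theta1) = n2 * sin(theta2)
  n2 = n1 * sin(theta1) / sin(theta2)
  sin(56) = 0.829038
  sin(41.7) = 0.66523
  n2 = 1.474 * 0.829038 / 0.66523 = 1.837

1.837


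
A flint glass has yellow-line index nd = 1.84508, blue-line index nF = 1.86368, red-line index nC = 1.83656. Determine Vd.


Abbe number formula: Vd = (nd - 1) / (nF - nC)
  nd - 1 = 1.84508 - 1 = 0.84508
  nF - nC = 1.86368 - 1.83656 = 0.02712
  Vd = 0.84508 / 0.02712 = 31.16

31.16


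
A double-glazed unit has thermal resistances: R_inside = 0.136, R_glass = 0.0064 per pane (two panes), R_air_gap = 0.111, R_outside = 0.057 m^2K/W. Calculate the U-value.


Total thermal resistance (series):
  R_total = R_in + R_glass + R_air + R_glass + R_out
  R_total = 0.136 + 0.0064 + 0.111 + 0.0064 + 0.057 = 0.3168 m^2K/W
U-value = 1 / R_total = 1 / 0.3168 = 3.157 W/m^2K

3.157 W/m^2K


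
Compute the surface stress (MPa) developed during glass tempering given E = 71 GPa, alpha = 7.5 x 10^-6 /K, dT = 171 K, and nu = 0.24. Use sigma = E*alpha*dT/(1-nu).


Tempering stress: sigma = E * alpha * dT / (1 - nu)
  E (MPa) = 71 * 1000 = 71000
  Numerator = 71000 * (7.5 x 10^-6) * 171 = 91.0575
  Denominator = 1 - 0.24 = 0.76
  sigma = 91.0575 / 0.76 = 119.8 MPa

119.8 MPa


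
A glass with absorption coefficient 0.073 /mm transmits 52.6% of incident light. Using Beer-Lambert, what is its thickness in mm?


Rearrange T = exp(-alpha * thickness):
  thickness = -ln(T) / alpha
  T = 52.6/100 = 0.526
  ln(T) = -0.64245
  -ln(T) = 0.64245
  thickness = 0.64245 / 0.073 = 8.8 mm

8.8 mm


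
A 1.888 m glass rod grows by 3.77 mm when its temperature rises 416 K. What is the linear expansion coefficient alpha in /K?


Rearrange dL = alpha * L0 * dT for alpha:
  alpha = dL / (L0 * dT)
  alpha = (3.77 / 1000) / (1.888 * 416) = 0.0000048 /K = 4.8 x 10^-6 /K

4.8 x 10^-6 /K


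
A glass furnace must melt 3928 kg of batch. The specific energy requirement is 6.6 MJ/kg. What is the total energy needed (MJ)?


Total energy = mass * specific energy
  E = 3928 * 6.6 = 25924.8 MJ

25924.8 MJ


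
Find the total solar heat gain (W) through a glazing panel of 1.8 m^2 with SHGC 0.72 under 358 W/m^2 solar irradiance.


Solar heat gain: Q = Area * SHGC * Irradiance
  Q = 1.8 * 0.72 * 358 = 464 W

464 W


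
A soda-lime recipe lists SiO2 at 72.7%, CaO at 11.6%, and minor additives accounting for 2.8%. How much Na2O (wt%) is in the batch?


Pieces sum to 100%:
  Na2O = 100 - (SiO2 + CaO + others)
  Na2O = 100 - (72.7 + 11.6 + 2.8) = 12.9%

12.9%


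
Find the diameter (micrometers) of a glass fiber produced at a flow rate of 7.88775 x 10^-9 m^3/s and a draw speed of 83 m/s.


Cross-sectional area from continuity:
  A = Q / v = 7.88775 x 10^-9 / 83 = 9.503313 x 10^-11 m^2
Diameter from circular cross-section:
  d = sqrt(4A / pi) * 10^6 (m -> um)
  d = sqrt(4 * 9.503313 x 10^-11 / pi) * 10^6 = 11.0 um

11.0 um


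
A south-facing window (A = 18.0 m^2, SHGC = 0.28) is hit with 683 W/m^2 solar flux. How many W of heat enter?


Solar heat gain: Q = Area * SHGC * Irradiance
  Q = 18.0 * 0.28 * 683 = 3442.3 W

3442.3 W


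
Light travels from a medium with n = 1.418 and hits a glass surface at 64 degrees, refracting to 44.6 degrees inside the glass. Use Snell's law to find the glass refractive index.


Apply Snell's law: n1 * sin(theta1) = n2 * sin(theta2)
  n2 = n1 * sin(theta1) / sin(theta2)
  sin(64) = 0.898794
  sin(44.6) = 0.702153
  n2 = 1.418 * 0.898794 / 0.702153 = 1.8151

1.8151


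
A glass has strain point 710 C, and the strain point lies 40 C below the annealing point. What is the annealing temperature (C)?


T_anneal = T_strain + gap:
  T_anneal = 710 + 40 = 750 C

750 C


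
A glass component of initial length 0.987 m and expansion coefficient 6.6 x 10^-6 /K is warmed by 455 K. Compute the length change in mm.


Thermal expansion formula: dL = alpha * L0 * dT
  dL = (6.6 x 10^-6) * 0.987 * 455 = 0.00296396 m
Convert to mm: 0.00296396 * 1000 = 2.964 mm

2.964 mm


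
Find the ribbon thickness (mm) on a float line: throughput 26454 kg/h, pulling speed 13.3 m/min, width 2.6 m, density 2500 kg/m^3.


Ribbon cross-section from mass balance:
  Volume rate = throughput / density = 26454 / 2500 = 10.5816 m^3/h
  thickness = volume rate / (speed * 60 * width), i.e.
  thickness = throughput / (60 * speed * width * density) * 1000
  thickness = 26454 / (60 * 13.3 * 2.6 * 2500) * 1000 = 5.1 mm

5.1 mm


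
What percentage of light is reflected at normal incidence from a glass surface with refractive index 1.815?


Fresnel reflectance at normal incidence:
  R = ((n - 1)/(n + 1))^2
  (n - 1)/(n + 1) = (1.815 - 1)/(1.815 + 1) = 0.28952
  R = 0.28952^2 = 0.0838218
  R(%) = 0.0838218 * 100 = 8.382%

8.382%


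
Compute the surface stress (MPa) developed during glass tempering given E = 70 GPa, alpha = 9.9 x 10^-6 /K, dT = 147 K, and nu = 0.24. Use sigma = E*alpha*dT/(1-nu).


Tempering stress: sigma = E * alpha * dT / (1 - nu)
  E (MPa) = 70 * 1000 = 70000
  Numerator = 70000 * (9.9 x 10^-6) * 147 = 101.871
  Denominator = 1 - 0.24 = 0.76
  sigma = 101.871 / 0.76 = 134.0 MPa

134.0 MPa


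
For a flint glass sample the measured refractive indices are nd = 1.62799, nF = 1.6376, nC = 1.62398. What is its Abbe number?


Abbe number formula: Vd = (nd - 1) / (nF - nC)
  nd - 1 = 1.62799 - 1 = 0.62799
  nF - nC = 1.6376 - 1.62398 = 0.01362
  Vd = 0.62799 / 0.01362 = 46.11

46.11


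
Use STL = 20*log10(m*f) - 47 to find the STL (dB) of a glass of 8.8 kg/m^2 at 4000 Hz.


Mass law: STL = 20 * log10(m * f) - 47
  m * f = 8.8 * 4000 = 35200
  log10(35200) = 4.54654
  STL = 20 * 4.54654 - 47 = 90.9308 - 47 = 43.9 dB

43.9 dB


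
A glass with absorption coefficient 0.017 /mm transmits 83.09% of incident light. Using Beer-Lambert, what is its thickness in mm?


Rearrange T = exp(-alpha * thickness):
  thickness = -ln(T) / alpha
  T = 83.09/100 = 0.8309
  ln(T) = -0.18525
  -ln(T) = 0.18525
  thickness = 0.18525 / 0.017 = 10.9 mm

10.9 mm


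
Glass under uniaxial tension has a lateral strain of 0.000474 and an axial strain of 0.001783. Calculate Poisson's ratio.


Poisson's ratio: nu = lateral strain / axial strain
  nu = 0.000474 / 0.001783 = 0.2658

0.2658


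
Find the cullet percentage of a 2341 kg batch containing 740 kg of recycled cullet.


Cullet ratio = (cullet mass / total batch mass) * 100
  Ratio = 740 / 2341 * 100 = 31.61%

31.61%


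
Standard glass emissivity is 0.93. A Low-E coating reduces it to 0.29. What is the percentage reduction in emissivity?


Percentage reduction = (1 - coated/uncoated) * 100
  Ratio = 0.29 / 0.93 = 0.3118
  Reduction = (1 - 0.3118) * 100 = 68.8%

68.8%


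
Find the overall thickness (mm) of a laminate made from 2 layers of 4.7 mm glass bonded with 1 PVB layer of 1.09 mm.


Total thickness = glass contribution + PVB contribution
  Glass: 2 * 4.7 = 9.4 mm
  PVB: 1 * 1.09 = 1.09 mm
  Total = 9.4 + 1.09 = 10.49 mm

10.49 mm


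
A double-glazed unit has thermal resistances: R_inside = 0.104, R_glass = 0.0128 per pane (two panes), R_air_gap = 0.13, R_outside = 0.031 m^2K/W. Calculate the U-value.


Total thermal resistance (series):
  R_total = R_in + R_glass + R_air + R_glass + R_out
  R_total = 0.104 + 0.0128 + 0.13 + 0.0128 + 0.031 = 0.2906 m^2K/W
U-value = 1 / R_total = 1 / 0.2906 = 3.441 W/m^2K

3.441 W/m^2K


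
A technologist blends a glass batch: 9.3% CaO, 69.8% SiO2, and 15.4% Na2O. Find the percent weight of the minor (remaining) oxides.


Sum the three major oxides:
  SiO2 + Na2O + CaO = 69.8 + 15.4 + 9.3 = 94.5%
Subtract from 100%:
  Others = 100 - 94.5 = 5.5%

5.5%


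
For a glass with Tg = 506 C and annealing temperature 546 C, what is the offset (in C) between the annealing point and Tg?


Offset = T_anneal - Tg:
  offset = 546 - 506 = 40 C

40 C


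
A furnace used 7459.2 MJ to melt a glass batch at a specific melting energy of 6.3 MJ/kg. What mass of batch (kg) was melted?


Rearrange E = m * s for m:
  m = E / s
  m = 7459.2 / 6.3 = 1184.0 kg

1184.0 kg


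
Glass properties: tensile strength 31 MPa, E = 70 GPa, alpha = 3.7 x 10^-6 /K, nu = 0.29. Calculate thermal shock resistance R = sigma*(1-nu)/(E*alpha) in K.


Thermal shock resistance: R = sigma * (1 - nu) / (E * alpha)
  Numerator = 31 * (1 - 0.29) = 22.01
  Denominator = 70 * 1000 * (3.7 x 10^-6) = 0.259
  R = 22.01 / 0.259 = 85.0 K

85.0 K


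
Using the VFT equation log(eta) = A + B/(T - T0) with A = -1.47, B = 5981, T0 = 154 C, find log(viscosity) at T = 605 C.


VFT equation: log(eta) = A + B / (T - T0)
  T - T0 = 605 - 154 = 451
  B / (T - T0) = 5981 / 451 = 13.262
  log(eta) = -1.47 + 13.262 = 11.792

11.792


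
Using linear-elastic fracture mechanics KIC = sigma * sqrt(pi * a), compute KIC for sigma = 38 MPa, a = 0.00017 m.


Fracture toughness: KIC = sigma * sqrt(pi * a)
  pi * a = pi * 0.00017 = 0.000534071
  sqrt(pi * a) = 0.02311
  KIC = 38 * 0.02311 = 0.878 MPa*sqrt(m)

0.878 MPa*sqrt(m)


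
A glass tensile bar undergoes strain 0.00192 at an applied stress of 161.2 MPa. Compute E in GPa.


Young's modulus: E = stress / strain
  E = 161.2 MPa / 0.00192 = 83958.33 MPa
Convert to GPa: 83958.33 / 1000 = 83.96 GPa

83.96 GPa


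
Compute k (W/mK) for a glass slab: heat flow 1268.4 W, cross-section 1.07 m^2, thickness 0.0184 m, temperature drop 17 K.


Fourier's law rearranged: k = Q * t / (A * dT)
  Numerator = 1268.4 * 0.0184 = 23.33856
  Denominator = 1.07 * 17 = 18.19
  k = 23.33856 / 18.19 = 1.283 W/mK

1.283 W/mK


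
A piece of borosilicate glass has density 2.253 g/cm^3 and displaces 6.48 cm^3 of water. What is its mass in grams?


Rearrange rho = m / V:
  m = rho * V
  m = 2.253 * 6.48 = 14.599 g

14.599 g


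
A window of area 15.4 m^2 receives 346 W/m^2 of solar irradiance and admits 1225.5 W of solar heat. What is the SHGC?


Rearrange Q = Area * SHGC * Irradiance:
  SHGC = Q / (Area * Irradiance)
  SHGC = 1225.5 / (15.4 * 346) = 0.23

0.23


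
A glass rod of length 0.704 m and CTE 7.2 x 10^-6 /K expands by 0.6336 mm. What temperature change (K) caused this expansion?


Rearrange dL = alpha * L0 * dT for dT:
  dT = dL / (alpha * L0)
  dL (m) = 0.6336 / 1000 = 0.0006336
  dT = 0.0006336 / ((7.2 x 10^-6) * 0.704) = 125.0 K

125.0 K


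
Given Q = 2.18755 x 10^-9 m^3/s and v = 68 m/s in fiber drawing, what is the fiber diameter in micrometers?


Cross-sectional area from continuity:
  A = Q / v = 2.18755 x 10^-9 / 68 = 3.216985 x 10^-11 m^2
Diameter from circular cross-section:
  d = sqrt(4A / pi) * 10^6 (m -> um)
  d = sqrt(4 * 3.216985 x 10^-11 / pi) * 10^6 = 6.4 um

6.4 um


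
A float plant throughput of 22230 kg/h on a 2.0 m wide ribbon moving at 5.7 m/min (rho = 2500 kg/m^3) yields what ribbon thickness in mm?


Ribbon cross-section from mass balance:
  Volume rate = throughput / density = 22230 / 2500 = 8.892 m^3/h
  thickness = volume rate / (speed * 60 * width), i.e.
  thickness = throughput / (60 * speed * width * density) * 1000
  thickness = 22230 / (60 * 5.7 * 2.0 * 2500) * 1000 = 13.0 mm

13.0 mm


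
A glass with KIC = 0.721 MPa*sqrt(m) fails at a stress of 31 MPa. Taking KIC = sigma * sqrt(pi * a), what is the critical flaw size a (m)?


Rearrange KIC = sigma * sqrt(pi * a):
  sqrt(pi * a) = KIC / sigma
  sqrt(pi * a) = 0.721 / 31 = 0.023258
  a = (KIC / sigma)^2 / pi
  a = 0.023258^2 / pi = 0.0001722 m

0.0001722 m


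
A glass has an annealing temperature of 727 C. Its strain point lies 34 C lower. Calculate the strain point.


Strain point = annealing point - difference:
  T_strain = 727 - 34 = 693 C

693 C


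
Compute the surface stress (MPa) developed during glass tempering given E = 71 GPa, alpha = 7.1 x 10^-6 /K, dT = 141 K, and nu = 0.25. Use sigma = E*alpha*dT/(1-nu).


Tempering stress: sigma = E * alpha * dT / (1 - nu)
  E (MPa) = 71 * 1000 = 71000
  Numerator = 71000 * (7.1 x 10^-6) * 141 = 71.0781
  Denominator = 1 - 0.25 = 0.75
  sigma = 71.0781 / 0.75 = 94.8 MPa

94.8 MPa


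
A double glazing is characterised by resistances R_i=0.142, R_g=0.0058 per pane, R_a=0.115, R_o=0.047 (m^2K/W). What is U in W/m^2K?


Total thermal resistance (series):
  R_total = R_in + R_glass + R_air + R_glass + R_out
  R_total = 0.142 + 0.0058 + 0.115 + 0.0058 + 0.047 = 0.3156 m^2K/W
U-value = 1 / R_total = 1 / 0.3156 = 3.169 W/m^2K

3.169 W/m^2K


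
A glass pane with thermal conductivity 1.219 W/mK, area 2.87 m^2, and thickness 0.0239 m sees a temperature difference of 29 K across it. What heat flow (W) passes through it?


Fourier's law: Q = k * A * dT / t
  Q = 1.219 * 2.87 * 29 / 0.0239
  Q = 101.45737 / 0.0239 = 4245.1 W

4245.1 W


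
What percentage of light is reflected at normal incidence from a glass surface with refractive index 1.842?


Fresnel reflectance at normal incidence:
  R = ((n - 1)/(n + 1))^2
  (n - 1)/(n + 1) = (1.842 - 1)/(1.842 + 1) = 0.29627
  R = 0.29627^2 = 0.0877759
  R(%) = 0.0877759 * 100 = 8.778%

8.778%


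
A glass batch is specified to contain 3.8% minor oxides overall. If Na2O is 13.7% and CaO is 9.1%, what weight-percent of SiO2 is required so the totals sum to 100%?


Known pieces sum to 100%:
  SiO2 = 100 - (others + Na2O + CaO)
  SiO2 = 100 - (3.8 + 13.7 + 9.1) = 73.4%

73.4%


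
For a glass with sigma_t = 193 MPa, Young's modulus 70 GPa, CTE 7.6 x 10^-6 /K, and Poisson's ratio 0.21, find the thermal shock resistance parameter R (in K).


Thermal shock resistance: R = sigma * (1 - nu) / (E * alpha)
  Numerator = 193 * (1 - 0.21) = 152.47
  Denominator = 70 * 1000 * (7.6 x 10^-6) = 0.532
  R = 152.47 / 0.532 = 286.6 K

286.6 K


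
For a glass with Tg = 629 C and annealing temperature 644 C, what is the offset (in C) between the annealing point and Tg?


Offset = T_anneal - Tg:
  offset = 644 - 629 = 15 C

15 C


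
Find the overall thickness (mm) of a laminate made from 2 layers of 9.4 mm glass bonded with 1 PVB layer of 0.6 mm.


Total thickness = glass contribution + PVB contribution
  Glass: 2 * 9.4 = 18.8 mm
  PVB: 1 * 0.6 = 0.6 mm
  Total = 18.8 + 0.6 = 19.4 mm

19.4 mm


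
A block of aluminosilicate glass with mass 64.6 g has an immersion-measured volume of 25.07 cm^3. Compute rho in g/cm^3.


Use the definition of density:
  rho = mass / volume
  rho = 64.6 / 25.07 = 2.577 g/cm^3

2.577 g/cm^3


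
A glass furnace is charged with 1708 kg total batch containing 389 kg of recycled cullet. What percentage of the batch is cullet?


Cullet ratio = (cullet mass / total batch mass) * 100
  Ratio = 389 / 1708 * 100 = 22.78%

22.78%


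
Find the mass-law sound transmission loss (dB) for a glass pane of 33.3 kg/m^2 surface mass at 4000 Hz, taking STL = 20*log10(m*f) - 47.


Mass law: STL = 20 * log10(m * f) - 47
  m * f = 33.3 * 4000 = 133200
  log10(133200) = 5.1245
  STL = 20 * 5.1245 - 47 = 102.49 - 47 = 55.5 dB

55.5 dB


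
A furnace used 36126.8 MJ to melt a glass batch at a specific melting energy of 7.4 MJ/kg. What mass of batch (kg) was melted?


Rearrange E = m * s for m:
  m = E / s
  m = 36126.8 / 7.4 = 4882.0 kg

4882.0 kg


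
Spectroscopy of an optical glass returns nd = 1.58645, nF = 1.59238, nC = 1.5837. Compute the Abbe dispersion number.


Abbe number formula: Vd = (nd - 1) / (nF - nC)
  nd - 1 = 1.58645 - 1 = 0.58645
  nF - nC = 1.59238 - 1.5837 = 0.00868
  Vd = 0.58645 / 0.00868 = 67.56

67.56


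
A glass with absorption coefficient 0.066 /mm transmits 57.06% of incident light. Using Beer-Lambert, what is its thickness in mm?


Rearrange T = exp(-alpha * thickness):
  thickness = -ln(T) / alpha
  T = 57.06/100 = 0.5706
  ln(T) = -0.56107
  -ln(T) = 0.56107
  thickness = 0.56107 / 0.066 = 8.5 mm

8.5 mm


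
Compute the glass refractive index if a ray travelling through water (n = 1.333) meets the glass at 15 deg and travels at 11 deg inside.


Apply Snell's law: n1 * sin(theta1) = n2 * sin(theta2)
  n2 = n1 * sin(theta1) / sin(theta2)
  sin(15) = 0.258819
  sin(11) = 0.190809
  n2 = 1.333 * 0.258819 / 0.190809 = 1.8081

1.8081


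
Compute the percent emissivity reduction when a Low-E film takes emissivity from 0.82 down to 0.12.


Percentage reduction = (1 - coated/uncoated) * 100
  Ratio = 0.12 / 0.82 = 0.1463
  Reduction = (1 - 0.1463) * 100 = 85.4%

85.4%


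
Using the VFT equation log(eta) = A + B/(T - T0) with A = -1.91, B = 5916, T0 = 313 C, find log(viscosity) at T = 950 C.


VFT equation: log(eta) = A + B / (T - T0)
  T - T0 = 950 - 313 = 637
  B / (T - T0) = 5916 / 637 = 9.287
  log(eta) = -1.91 + 9.287 = 7.377

7.377


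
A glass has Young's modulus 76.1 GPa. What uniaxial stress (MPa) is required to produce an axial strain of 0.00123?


Rearrange E = sigma / epsilon:
  sigma = E * epsilon
  E (MPa) = 76.1 * 1000 = 76100
  sigma = 76100 * 0.00123 = 93.6 MPa

93.6 MPa


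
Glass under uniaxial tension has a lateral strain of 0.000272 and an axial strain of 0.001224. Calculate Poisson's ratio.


Poisson's ratio: nu = lateral strain / axial strain
  nu = 0.000272 / 0.001224 = 0.2222

0.2222


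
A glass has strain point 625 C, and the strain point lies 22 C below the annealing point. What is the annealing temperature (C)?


T_anneal = T_strain + gap:
  T_anneal = 625 + 22 = 647 C

647 C


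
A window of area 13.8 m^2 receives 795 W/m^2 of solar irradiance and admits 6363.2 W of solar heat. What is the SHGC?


Rearrange Q = Area * SHGC * Irradiance:
  SHGC = Q / (Area * Irradiance)
  SHGC = 6363.2 / (13.8 * 795) = 0.58

0.58


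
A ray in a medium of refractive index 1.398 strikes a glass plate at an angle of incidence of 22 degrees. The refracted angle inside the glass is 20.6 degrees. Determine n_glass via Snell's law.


Apply Snell's law: n1 * sin(theta1) = n2 * sin(theta2)
  n2 = n1 * sin(theta1) / sin(theta2)
  sin(22) = 0.374607
  sin(20.6) = 0.351842
  n2 = 1.398 * 0.374607 / 0.351842 = 1.4885

1.4885


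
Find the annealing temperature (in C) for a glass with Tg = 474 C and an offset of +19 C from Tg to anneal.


The annealing temperature is Tg plus the offset:
  T_anneal = 474 + 19 = 493 C

493 C


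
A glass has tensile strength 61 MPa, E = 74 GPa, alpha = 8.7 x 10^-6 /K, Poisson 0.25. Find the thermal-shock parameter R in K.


Thermal shock resistance: R = sigma * (1 - nu) / (E * alpha)
  Numerator = 61 * (1 - 0.25) = 45.75
  Denominator = 74 * 1000 * (8.7 x 10^-6) = 0.6438
  R = 45.75 / 0.6438 = 71.1 K

71.1 K


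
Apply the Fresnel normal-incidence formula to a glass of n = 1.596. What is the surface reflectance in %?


Fresnel reflectance at normal incidence:
  R = ((n - 1)/(n + 1))^2
  (n - 1)/(n + 1) = (1.596 - 1)/(1.596 + 1) = 0.229584
  R = 0.229584^2 = 0.0527088
  R(%) = 0.0527088 * 100 = 5.271%

5.271%


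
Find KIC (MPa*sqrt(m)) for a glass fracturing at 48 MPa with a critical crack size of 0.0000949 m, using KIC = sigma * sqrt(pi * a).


Fracture toughness: KIC = sigma * sqrt(pi * a)
  pi * a = pi * 0.0000949 = 0.000298137
  sqrt(pi * a) = 0.017267
  KIC = 48 * 0.017267 = 0.829 MPa*sqrt(m)

0.829 MPa*sqrt(m)


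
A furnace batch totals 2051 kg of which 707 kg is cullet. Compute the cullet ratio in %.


Cullet ratio = (cullet mass / total batch mass) * 100
  Ratio = 707 / 2051 * 100 = 34.47%

34.47%


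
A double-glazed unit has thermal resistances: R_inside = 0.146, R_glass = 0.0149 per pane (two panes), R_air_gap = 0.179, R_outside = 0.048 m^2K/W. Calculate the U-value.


Total thermal resistance (series):
  R_total = R_in + R_glass + R_air + R_glass + R_out
  R_total = 0.146 + 0.0149 + 0.179 + 0.0149 + 0.048 = 0.4028 m^2K/W
U-value = 1 / R_total = 1 / 0.4028 = 2.483 W/m^2K

2.483 W/m^2K


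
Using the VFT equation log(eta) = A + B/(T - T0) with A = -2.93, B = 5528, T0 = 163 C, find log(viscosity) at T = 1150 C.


VFT equation: log(eta) = A + B / (T - T0)
  T - T0 = 1150 - 163 = 987
  B / (T - T0) = 5528 / 987 = 5.601
  log(eta) = -2.93 + 5.601 = 2.671

2.671


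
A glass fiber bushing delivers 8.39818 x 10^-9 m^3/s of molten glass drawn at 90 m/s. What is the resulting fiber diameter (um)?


Cross-sectional area from continuity:
  A = Q / v = 8.39818 x 10^-9 / 90 = 9.331311 x 10^-11 m^2
Diameter from circular cross-section:
  d = sqrt(4A / pi) * 10^6 (m -> um)
  d = sqrt(4 * 9.331311 x 10^-11 / pi) * 10^6 = 10.9 um

10.9 um


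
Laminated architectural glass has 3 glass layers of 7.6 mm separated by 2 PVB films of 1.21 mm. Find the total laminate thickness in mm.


Total thickness = glass contribution + PVB contribution
  Glass: 3 * 7.6 = 22.8 mm
  PVB: 2 * 1.21 = 2.42 mm
  Total = 22.8 + 2.42 = 25.22 mm

25.22 mm


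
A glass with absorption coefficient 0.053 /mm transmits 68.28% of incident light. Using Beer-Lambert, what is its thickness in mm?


Rearrange T = exp(-alpha * thickness):
  thickness = -ln(T) / alpha
  T = 68.28/100 = 0.6828
  ln(T) = -0.38155
  -ln(T) = 0.38155
  thickness = 0.38155 / 0.053 = 7.2 mm

7.2 mm


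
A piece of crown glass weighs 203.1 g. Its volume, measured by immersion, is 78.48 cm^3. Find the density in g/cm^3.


Use the definition of density:
  rho = mass / volume
  rho = 203.1 / 78.48 = 2.588 g/cm^3

2.588 g/cm^3


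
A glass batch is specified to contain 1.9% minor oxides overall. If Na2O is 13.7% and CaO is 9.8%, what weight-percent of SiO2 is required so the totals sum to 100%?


Known pieces sum to 100%:
  SiO2 = 100 - (others + Na2O + CaO)
  SiO2 = 100 - (1.9 + 13.7 + 9.8) = 74.6%

74.6%


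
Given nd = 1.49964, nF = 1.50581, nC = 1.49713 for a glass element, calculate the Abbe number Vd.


Abbe number formula: Vd = (nd - 1) / (nF - nC)
  nd - 1 = 1.49964 - 1 = 0.49964
  nF - nC = 1.50581 - 1.49713 = 0.00868
  Vd = 0.49964 / 0.00868 = 57.56

57.56


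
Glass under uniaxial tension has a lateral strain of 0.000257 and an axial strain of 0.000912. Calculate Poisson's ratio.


Poisson's ratio: nu = lateral strain / axial strain
  nu = 0.000257 / 0.000912 = 0.2818

0.2818


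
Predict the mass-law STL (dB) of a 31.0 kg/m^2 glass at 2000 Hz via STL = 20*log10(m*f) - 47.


Mass law: STL = 20 * log10(m * f) - 47
  m * f = 31.0 * 2000 = 62000
  log10(62000) = 4.79239
  STL = 20 * 4.79239 - 47 = 95.8478 - 47 = 48.8 dB

48.8 dB


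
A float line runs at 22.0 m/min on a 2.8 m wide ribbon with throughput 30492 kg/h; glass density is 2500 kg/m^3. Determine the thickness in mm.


Ribbon cross-section from mass balance:
  Volume rate = throughput / density = 30492 / 2500 = 12.1968 m^3/h
  thickness = volume rate / (speed * 60 * width), i.e.
  thickness = throughput / (60 * speed * width * density) * 1000
  thickness = 30492 / (60 * 22.0 * 2.8 * 2500) * 1000 = 3.3 mm

3.3 mm


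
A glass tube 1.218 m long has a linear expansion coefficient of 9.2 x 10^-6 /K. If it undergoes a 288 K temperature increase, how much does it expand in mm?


Thermal expansion formula: dL = alpha * L0 * dT
  dL = (9.2 x 10^-6) * 1.218 * 288 = 0.00322721 m
Convert to mm: 0.00322721 * 1000 = 3.2272 mm

3.2272 mm


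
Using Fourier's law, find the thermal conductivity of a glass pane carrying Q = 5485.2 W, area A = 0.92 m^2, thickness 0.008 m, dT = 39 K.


Fourier's law rearranged: k = Q * t / (A * dT)
  Numerator = 5485.2 * 0.008 = 43.8816
  Denominator = 0.92 * 39 = 35.88
  k = 43.8816 / 35.88 = 1.223 W/mK

1.223 W/mK


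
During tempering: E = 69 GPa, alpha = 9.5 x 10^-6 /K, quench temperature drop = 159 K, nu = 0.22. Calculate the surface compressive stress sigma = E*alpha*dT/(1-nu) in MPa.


Tempering stress: sigma = E * alpha * dT / (1 - nu)
  E (MPa) = 69 * 1000 = 69000
  Numerator = 69000 * (9.5 x 10^-6) * 159 = 104.2245
  Denominator = 1 - 0.22 = 0.78
  sigma = 104.2245 / 0.78 = 133.6 MPa

133.6 MPa


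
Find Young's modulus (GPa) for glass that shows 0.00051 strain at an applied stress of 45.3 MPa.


Young's modulus: E = stress / strain
  E = 45.3 MPa / 0.00051 = 88823.53 MPa
Convert to GPa: 88823.53 / 1000 = 88.82 GPa

88.82 GPa


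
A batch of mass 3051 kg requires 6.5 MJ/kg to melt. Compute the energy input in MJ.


Total energy = mass * specific energy
  E = 3051 * 6.5 = 19831.5 MJ

19831.5 MJ


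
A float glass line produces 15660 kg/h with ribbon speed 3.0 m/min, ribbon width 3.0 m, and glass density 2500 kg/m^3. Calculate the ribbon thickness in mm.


Ribbon cross-section from mass balance:
  Volume rate = throughput / density = 15660 / 2500 = 6.264 m^3/h
  thickness = volume rate / (speed * 60 * width), i.e.
  thickness = throughput / (60 * speed * width * density) * 1000
  thickness = 15660 / (60 * 3.0 * 3.0 * 2500) * 1000 = 11.6 mm

11.6 mm


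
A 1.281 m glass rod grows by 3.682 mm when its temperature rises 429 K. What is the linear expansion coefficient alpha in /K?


Rearrange dL = alpha * L0 * dT for alpha:
  alpha = dL / (L0 * dT)
  alpha = (3.682 / 1000) / (1.281 * 429) = 0.0000067 /K = 6.7 x 10^-6 /K

6.7 x 10^-6 /K


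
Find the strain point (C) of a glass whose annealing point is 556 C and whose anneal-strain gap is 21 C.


Strain point = annealing point - difference:
  T_strain = 556 - 21 = 535 C

535 C


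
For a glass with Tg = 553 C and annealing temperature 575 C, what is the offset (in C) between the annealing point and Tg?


Offset = T_anneal - Tg:
  offset = 575 - 553 = 22 C

22 C


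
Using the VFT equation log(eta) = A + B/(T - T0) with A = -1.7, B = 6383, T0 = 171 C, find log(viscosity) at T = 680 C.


VFT equation: log(eta) = A + B / (T - T0)
  T - T0 = 680 - 171 = 509
  B / (T - T0) = 6383 / 509 = 12.54
  log(eta) = -1.7 + 12.54 = 10.84

10.84


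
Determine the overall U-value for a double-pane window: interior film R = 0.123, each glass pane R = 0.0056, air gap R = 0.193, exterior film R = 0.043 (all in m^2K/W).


Total thermal resistance (series):
  R_total = R_in + R_glass + R_air + R_glass + R_out
  R_total = 0.123 + 0.0056 + 0.193 + 0.0056 + 0.043 = 0.3702 m^2K/W
U-value = 1 / R_total = 1 / 0.3702 = 2.701 W/m^2K

2.701 W/m^2K


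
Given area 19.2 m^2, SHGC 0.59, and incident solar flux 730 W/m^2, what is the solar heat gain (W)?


Solar heat gain: Q = Area * SHGC * Irradiance
  Q = 19.2 * 0.59 * 730 = 8269.4 W

8269.4 W


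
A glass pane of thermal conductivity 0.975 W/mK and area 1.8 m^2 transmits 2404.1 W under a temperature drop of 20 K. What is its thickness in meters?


Fourier's law: t = k * A * dT / Q
  t = 0.975 * 1.8 * 20 / 2404.1
  t = 35.1 / 2404.1 = 0.0146 m

0.0146 m


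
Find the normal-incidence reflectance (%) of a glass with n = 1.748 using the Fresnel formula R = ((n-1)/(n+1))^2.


Fresnel reflectance at normal incidence:
  R = ((n - 1)/(n + 1))^2
  (n - 1)/(n + 1) = (1.748 - 1)/(1.748 + 1) = 0.272198
  R = 0.272198^2 = 0.0740918
  R(%) = 0.0740918 * 100 = 7.409%

7.409%


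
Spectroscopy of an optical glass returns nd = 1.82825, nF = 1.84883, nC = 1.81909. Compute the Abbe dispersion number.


Abbe number formula: Vd = (nd - 1) / (nF - nC)
  nd - 1 = 1.82825 - 1 = 0.82825
  nF - nC = 1.84883 - 1.81909 = 0.02974
  Vd = 0.82825 / 0.02974 = 27.85

27.85


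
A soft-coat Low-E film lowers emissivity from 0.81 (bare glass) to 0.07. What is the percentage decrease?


Percentage reduction = (1 - coated/uncoated) * 100
  Ratio = 0.07 / 0.81 = 0.0864
  Reduction = (1 - 0.0864) * 100 = 91.4%

91.4%


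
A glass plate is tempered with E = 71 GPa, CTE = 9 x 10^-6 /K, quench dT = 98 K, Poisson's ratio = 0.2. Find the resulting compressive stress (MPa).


Tempering stress: sigma = E * alpha * dT / (1 - nu)
  E (MPa) = 71 * 1000 = 71000
  Numerator = 71000 * (9 x 10^-6) * 98 = 62.622
  Denominator = 1 - 0.2 = 0.8
  sigma = 62.622 / 0.8 = 78.3 MPa

78.3 MPa


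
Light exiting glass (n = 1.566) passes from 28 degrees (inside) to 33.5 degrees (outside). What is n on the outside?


Apply Snell's law: n1 * sin(theta1) = n2 * sin(theta2)
  n2 = n1 * sin(theta1) / sin(theta2)
  sin(28) = 0.469472
  sin(33.5) = 0.551937
  n2 = 1.566 * 0.469472 / 0.551937 = 1.332

1.332


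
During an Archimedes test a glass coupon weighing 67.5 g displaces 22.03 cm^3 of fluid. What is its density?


Use the definition of density:
  rho = mass / volume
  rho = 67.5 / 22.03 = 3.064 g/cm^3

3.064 g/cm^3


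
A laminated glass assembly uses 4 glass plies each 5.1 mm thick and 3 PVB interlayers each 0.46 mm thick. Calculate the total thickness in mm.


Total thickness = glass contribution + PVB contribution
  Glass: 4 * 5.1 = 20.4 mm
  PVB: 3 * 0.46 = 1.38 mm
  Total = 20.4 + 1.38 = 21.78 mm

21.78 mm


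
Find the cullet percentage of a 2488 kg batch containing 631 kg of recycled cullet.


Cullet ratio = (cullet mass / total batch mass) * 100
  Ratio = 631 / 2488 * 100 = 25.36%

25.36%


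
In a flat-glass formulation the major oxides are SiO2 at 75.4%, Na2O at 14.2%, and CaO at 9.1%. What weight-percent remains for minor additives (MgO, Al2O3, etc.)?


Sum the three major oxides:
  SiO2 + Na2O + CaO = 75.4 + 14.2 + 9.1 = 98.7%
Subtract from 100%:
  Others = 100 - 98.7 = 1.3%

1.3%


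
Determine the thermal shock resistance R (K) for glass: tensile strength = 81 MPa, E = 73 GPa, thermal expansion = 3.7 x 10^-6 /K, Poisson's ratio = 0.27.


Thermal shock resistance: R = sigma * (1 - nu) / (E * alpha)
  Numerator = 81 * (1 - 0.27) = 59.13
  Denominator = 73 * 1000 * (3.7 x 10^-6) = 0.2701
  R = 59.13 / 0.2701 = 218.9 K

218.9 K


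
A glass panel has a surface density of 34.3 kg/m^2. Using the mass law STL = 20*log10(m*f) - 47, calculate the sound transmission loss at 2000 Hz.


Mass law: STL = 20 * log10(m * f) - 47
  m * f = 34.3 * 2000 = 68600
  log10(68600) = 4.83632
  STL = 20 * 4.83632 - 47 = 96.7264 - 47 = 49.7 dB

49.7 dB


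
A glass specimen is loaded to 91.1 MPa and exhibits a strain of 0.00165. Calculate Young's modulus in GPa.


Young's modulus: E = stress / strain
  E = 91.1 MPa / 0.00165 = 55212.12 MPa
Convert to GPa: 55212.12 / 1000 = 55.21 GPa

55.21 GPa
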